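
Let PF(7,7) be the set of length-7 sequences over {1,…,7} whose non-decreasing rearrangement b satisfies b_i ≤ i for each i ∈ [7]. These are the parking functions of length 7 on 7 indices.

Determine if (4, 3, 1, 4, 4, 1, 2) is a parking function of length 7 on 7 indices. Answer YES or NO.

YES

Sorted: b = (1, 1, 2, 3, 4, 4, 4).
  b_1=1 ≤ 1
  b_2=1 ≤ 2
  b_3=2 ≤ 3
  b_4=3 ≤ 4
  b_5=4 ≤ 5
  b_6=4 ≤ 6
  b_7=4 ≤ 7
All bounds hold ⇒ YES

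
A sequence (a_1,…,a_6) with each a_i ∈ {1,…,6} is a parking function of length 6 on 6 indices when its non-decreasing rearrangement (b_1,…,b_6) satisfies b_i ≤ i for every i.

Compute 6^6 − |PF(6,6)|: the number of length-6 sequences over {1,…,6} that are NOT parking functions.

#PF = 1·7^5 = 1×16807 = 16807 (Pollak)
One tuple (6,5,3,5,4,5) → sorted (3,4,5,5,5,6): b_1=3>1, not a PF.
6^6 − 16807 = 46656 − 16807 = 29849

29849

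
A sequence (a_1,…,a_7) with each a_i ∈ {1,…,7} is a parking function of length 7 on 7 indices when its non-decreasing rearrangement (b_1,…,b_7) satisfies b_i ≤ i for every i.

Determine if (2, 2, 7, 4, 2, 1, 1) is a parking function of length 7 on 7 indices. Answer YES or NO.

YES

Order a: b = (1, 1, 2, 2, 2, 4, 7).
  b_1=1 ≤ 1
  b_2=1 ≤ 2
  b_3=2 ≤ 3
  b_4=2 ≤ 4
  b_5=2 ≤ 5
  b_6=4 ≤ 6
  b_7=7 ≤ 7
All bounds hold ⇒ YES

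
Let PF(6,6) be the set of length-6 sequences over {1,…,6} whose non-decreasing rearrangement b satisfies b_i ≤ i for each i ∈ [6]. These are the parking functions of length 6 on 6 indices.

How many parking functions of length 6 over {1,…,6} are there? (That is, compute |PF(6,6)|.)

#PF = (6+1−6)·(6+1)^{6−1} = 1 · 16807 = 16807 [KW]
Example (2,6,1,1,2,1) → sorted (1,1,1,2,2,6): b_i ≤ i ∀i, a PF.

16807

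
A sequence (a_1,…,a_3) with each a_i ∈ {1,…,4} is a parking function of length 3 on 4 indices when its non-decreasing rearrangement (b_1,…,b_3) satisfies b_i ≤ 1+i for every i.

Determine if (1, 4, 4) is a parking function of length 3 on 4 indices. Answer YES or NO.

Sorted: b = (1, 4, 4).
  b_1=1 ≤ 2
  b_2=4 > 3
  fails at i=2 ⇒ NO

NO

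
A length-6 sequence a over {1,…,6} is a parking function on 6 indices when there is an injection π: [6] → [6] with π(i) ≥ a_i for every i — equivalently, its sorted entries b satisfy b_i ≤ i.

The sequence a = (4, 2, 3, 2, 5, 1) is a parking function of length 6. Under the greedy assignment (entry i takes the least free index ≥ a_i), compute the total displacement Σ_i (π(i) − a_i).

Σπ(i) = 1+…+6 = 21; Σa = 4+2+3+2+5+1 = 17; disp = 21−17 = 4.

4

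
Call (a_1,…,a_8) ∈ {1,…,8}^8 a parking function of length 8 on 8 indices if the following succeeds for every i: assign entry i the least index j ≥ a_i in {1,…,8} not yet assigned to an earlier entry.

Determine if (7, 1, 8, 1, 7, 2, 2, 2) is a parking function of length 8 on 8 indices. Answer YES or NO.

NO

Order a: b = (1, 1, 2, 2, 2, 7, 7, 8).
  b_1=1 ≤ 1
  b_2=1 ≤ 2
  b_3=2 ≤ 3
  b_4=2 ≤ 4
  b_5=2 ≤ 5
  b_6=7 > 6
  fails at i=6 ⇒ NO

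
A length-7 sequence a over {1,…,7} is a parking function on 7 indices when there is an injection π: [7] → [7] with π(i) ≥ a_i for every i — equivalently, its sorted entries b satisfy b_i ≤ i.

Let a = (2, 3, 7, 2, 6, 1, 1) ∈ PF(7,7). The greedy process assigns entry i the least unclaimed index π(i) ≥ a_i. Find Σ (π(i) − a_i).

Σπ = 7·8/2 = 28 (π permutes [7]); Σa = 2+3+7+2+6+1+1 = 22; disp = 28−22 = 6.

6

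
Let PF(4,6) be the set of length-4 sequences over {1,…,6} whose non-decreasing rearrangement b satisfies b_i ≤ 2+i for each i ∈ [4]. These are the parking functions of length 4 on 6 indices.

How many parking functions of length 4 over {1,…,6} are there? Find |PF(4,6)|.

|PF| = (7−4)·7^(4−1) = 3×343 = 1029 [KW]
Example (1,5,1,2) → sorted (1,1,2,5): b_i ≤ 2+i ∀i, a PF.

1029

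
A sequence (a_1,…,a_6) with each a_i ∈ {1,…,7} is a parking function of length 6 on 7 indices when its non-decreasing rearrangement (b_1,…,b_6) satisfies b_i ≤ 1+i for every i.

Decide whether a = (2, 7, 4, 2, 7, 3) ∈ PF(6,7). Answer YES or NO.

NO

Rearranged: b = (2, 2, 3, 4, 7, 7).
  b_1=2 ≤ 2
  b_2=2 ≤ 3
  b_3=3 ≤ 4
  b_4=4 ≤ 5
  b_5=7 > 6
  fails at i=5 ⇒ NO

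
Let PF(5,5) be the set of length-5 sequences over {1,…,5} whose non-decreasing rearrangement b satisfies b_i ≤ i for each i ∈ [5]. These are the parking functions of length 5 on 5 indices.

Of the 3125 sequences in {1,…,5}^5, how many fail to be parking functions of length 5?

#PF = (6−5)·6^(5−1) = 1 · 1296 = 1296
E.g. (4,3,5,5,4) → sorted (3,4,4,5,5): b_1=3>1, not a PF.
Total 3125; non-PF = 3125−1296 = 1829

1829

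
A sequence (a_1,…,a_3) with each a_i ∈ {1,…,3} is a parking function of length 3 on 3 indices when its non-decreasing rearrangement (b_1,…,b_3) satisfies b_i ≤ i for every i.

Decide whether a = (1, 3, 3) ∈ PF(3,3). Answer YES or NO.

NO

Sorted: b = (1, 3, 3).
  b_1=1 ≤ 1
  b_2=3 > 2
  fails at i=2 ⇒ NO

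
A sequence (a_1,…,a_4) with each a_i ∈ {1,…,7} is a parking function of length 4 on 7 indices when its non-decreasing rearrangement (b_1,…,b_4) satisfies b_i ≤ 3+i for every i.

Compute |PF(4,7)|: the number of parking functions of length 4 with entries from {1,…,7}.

|PF(4,7)| = (7−4+1)·(7+1)^(4−1) = 4·512 = 2048
Example (5,2,2,5) → sorted (2,2,5,5): b_i ≤ 3+i ∀i, a PF.

2048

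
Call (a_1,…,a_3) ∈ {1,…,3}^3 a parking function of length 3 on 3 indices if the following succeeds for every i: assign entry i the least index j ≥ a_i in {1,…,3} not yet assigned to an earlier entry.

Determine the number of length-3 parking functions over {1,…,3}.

16

|PF(3,3)| = 1·4^2 = 1×16 = 16
E.g. (3,1,2) → sorted (1,2,3): b_i ≤ i ∀i, a PF.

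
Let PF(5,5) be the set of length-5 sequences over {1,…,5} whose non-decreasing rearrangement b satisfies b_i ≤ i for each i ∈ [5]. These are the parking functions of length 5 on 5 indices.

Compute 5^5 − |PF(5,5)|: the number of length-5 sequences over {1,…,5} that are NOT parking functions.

#PF = (5+1−5)·(5+1)^{5−1} = 1×1296 = 1296 (Konheim–Weiss)
Check (3,5,4,5,5) → sorted (3,4,5,5,5): b_1=3>1, not a PF.
Total 3125; non-PF = 3125−1296 = 1829

1829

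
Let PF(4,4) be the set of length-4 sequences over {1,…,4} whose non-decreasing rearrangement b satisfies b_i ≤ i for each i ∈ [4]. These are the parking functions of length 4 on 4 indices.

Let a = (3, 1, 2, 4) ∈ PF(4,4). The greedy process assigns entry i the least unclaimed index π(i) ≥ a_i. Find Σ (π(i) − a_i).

Σπ = 10 ({1..4} each once); Σa = 3+1+2+4 = 10; disp = 10−10 = 0.

0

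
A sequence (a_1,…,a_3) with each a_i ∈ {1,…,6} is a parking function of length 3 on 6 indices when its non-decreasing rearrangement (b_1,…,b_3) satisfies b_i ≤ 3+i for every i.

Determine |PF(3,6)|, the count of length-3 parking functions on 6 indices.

#PF = (7−3)·7^(3−1) = 4·49 = 196
E.g. (5,2,6) → sorted (2,5,6): b_i ≤ 3+i ∀i, a PF.

196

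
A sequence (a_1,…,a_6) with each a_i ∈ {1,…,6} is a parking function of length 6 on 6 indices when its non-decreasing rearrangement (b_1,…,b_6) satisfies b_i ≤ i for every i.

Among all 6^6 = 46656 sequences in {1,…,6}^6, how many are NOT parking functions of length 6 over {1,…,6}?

|PF(6,6)| = 1·7^5 = 1 · 16807 = 16807 [KW]
Example (6,3,6,4,3,5) → sorted (3,3,4,5,6,6): b_1=3>1, not a PF.
So 46656 − 16807 = 29849 fail.

29849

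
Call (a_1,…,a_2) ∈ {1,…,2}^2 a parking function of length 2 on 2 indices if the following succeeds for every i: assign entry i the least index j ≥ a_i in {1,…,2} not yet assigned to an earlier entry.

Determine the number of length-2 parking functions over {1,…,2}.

3

|PF(2,2)| = (2+1−2)·(2+1)^{2−1} = 1×3 = 3 (Pollak)
Check (1,2) → sorted (1,2): b_i ≤ i ∀i, a PF.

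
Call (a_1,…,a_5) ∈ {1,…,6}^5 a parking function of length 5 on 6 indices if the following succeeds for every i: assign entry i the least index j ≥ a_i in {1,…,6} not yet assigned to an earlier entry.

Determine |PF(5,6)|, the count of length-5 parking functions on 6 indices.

|PF| = (6+1−5)·(6+1)^{5−1} = 2 · 2401 = 4802 (Pollak)
One tuple (3,1,3,5,3) → sorted (1,3,3,3,5): b_i ≤ 1+i ∀i, a PF.

4802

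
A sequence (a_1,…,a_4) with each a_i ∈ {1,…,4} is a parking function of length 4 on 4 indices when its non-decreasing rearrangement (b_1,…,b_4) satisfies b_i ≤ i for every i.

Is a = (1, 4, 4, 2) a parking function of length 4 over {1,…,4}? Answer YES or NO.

NO

Order a: b = (1, 2, 4, 4).
  b_1=1 ≤ 1
  b_2=2 ≤ 2
  b_3=4 > 3
  fails at i=3 ⇒ NO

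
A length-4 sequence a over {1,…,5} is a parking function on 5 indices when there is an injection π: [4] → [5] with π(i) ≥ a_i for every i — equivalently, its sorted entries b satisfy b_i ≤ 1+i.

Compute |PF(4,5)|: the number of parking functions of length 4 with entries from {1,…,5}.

432

|PF| = 2·6^3 = 2×216 = 432 (Konheim–Weiss)
One tuple (3,2,2,4) → sorted (2,2,3,4): b_i ≤ 1+i ∀i, a PF.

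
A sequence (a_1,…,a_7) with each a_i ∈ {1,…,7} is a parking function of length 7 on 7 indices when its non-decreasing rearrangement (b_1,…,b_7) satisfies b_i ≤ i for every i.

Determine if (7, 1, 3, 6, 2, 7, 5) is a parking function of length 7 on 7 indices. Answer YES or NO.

NO

Order a: b = (1, 2, 3, 5, 6, 7, 7).
  b_1=1 ≤ 1
  b_2=2 ≤ 2
  b_3=3 ≤ 3
  b_4=5 > 4
  fails at i=4 ⇒ NO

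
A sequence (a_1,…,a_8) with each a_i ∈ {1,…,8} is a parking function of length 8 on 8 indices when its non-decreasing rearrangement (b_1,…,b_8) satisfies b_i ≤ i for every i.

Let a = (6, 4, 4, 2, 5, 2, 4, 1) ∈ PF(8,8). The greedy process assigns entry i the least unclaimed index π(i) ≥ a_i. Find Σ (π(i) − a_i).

Σπ = 36 ({1..8} each once); Σa = 6+4+4+2+5+2+4+1 = 28; disp = 36−28 = 8.

8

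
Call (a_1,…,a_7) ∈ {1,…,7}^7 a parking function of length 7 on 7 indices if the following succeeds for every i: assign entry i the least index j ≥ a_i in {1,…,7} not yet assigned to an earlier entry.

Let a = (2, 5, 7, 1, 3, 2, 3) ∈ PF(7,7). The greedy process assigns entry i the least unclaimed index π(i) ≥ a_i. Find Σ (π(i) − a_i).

Σπ(i) = 1+…+7 = 28; Σa = 2+5+7+1+3+2+3 = 23; disp = 28−23 = 5.

5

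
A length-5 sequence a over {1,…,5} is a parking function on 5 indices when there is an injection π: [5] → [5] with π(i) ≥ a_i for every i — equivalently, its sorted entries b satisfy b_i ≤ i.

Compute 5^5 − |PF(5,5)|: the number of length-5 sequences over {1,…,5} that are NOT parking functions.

|PF(5,5)| = (5−5+1)·(5+1)^(5−1) = 1 · 1296 = 1296 (Konheim–Weiss)
Example (5,5,1,1,5) → sorted (1,1,5,5,5): b_3=5>3, not a PF.
5^5 − 1296 = 3125 − 1296 = 1829

1829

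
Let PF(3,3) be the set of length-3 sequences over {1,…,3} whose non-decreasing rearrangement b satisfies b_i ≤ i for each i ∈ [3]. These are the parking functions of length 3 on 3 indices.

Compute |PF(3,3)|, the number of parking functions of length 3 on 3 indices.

|PF(3,3)| = (3−3+1)·(3+1)^(3−1) = 1×16 = 16 (Konheim–Weiss)
Example (1,2,2) → sorted (1,2,2): b_i ≤ i ∀i, a PF.

16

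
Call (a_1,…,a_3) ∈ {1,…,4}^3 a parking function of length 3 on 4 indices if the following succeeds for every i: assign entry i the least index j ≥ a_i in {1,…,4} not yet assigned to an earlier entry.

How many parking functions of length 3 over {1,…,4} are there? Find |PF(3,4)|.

Count = (5−3)·5^(3−1) = 2·25 = 50 (Pollak)
Example (3,1,3) → sorted (1,3,3): b_i ≤ 1+i ∀i, a PF.

50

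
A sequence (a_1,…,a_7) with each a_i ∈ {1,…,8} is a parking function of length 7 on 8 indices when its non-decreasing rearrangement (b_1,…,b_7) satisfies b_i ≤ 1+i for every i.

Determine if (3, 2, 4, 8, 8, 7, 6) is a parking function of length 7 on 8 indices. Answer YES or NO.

NO

Sorted: b = (2, 3, 4, 6, 7, 8, 8).
  b_1=2 ≤ 2
  b_2=3 ≤ 3
  b_3=4 ≤ 4
  b_4=6 > 5
  fails at i=4 ⇒ NO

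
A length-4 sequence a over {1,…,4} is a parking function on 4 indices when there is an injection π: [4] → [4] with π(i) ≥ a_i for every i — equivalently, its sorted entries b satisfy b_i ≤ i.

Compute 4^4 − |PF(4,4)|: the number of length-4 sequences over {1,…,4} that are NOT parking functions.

|PF| = (4−4+1)·(4+1)^(4−1) = 1 · 125 = 125
Example (4,4,4,4) → sorted (4,4,4,4): b_1=4>1, not a PF.
4^4 − 125 = 256 − 125 = 131

131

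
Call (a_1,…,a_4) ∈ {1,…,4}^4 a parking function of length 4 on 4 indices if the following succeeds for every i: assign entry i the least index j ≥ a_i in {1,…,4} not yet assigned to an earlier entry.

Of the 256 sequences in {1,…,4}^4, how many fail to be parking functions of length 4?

Count = (4−4+1)·(4+1)^(4−1) = 1 · 125 = 125 (Konheim–Weiss)
One tuple (3,4,3,3) → sorted (3,3,3,4): b_1=3>1, not a PF.
Total 256; non-PF = 256−125 = 131

131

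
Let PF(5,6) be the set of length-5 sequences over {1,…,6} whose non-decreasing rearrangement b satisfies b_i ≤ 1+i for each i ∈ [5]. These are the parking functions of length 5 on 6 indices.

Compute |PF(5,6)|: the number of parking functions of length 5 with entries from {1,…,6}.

Count = (6−5+1)·(6+1)^(5−1) = 2·2401 = 4802 (Konheim–Weiss)
Check (3,1,1,5,4) → sorted (1,1,3,4,5): b_i ≤ 1+i ∀i, a PF.

4802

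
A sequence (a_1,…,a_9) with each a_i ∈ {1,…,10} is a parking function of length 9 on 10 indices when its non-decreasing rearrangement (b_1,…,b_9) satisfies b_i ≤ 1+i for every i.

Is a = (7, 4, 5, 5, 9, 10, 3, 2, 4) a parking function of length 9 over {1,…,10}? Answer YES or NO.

Rearranged: b = (2, 3, 4, 4, 5, 5, 7, 9, 10).
  b_1=2 ≤ 2
  b_2=3 ≤ 3
  b_3=4 ≤ 4
  b_4=4 ≤ 5
  b_5=5 ≤ 6
  b_6=5 ≤ 7
  b_7=7 ≤ 8
  b_8=9 ≤ 9
  b_9=10 ≤ 10
All bounds hold ⇒ YES

YES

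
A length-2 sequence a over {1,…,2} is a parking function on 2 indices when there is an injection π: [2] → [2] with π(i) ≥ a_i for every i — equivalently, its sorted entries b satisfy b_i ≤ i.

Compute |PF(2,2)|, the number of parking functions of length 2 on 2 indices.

#PF = 1·3^1 = 1·3 = 3 (Konheim–Weiss)
Check (2,1) → sorted (1,2): b_i ≤ i ∀i, a PF.

3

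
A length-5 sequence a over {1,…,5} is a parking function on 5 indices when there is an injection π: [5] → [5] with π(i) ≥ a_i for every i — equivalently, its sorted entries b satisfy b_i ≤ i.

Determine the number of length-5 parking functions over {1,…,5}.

1296

#PF = (6−5)·6^(5−1) = 1 · 1296 = 1296 (Konheim–Weiss)
One tuple (1,3,2,2,1) → sorted (1,1,2,2,3): b_i ≤ i ∀i, a PF.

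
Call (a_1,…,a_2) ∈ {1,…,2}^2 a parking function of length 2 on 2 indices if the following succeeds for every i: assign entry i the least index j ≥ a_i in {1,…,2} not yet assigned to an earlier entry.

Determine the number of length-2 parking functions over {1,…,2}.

|PF(2,2)| = (2−2+1)·(2+1)^(2−1) = 1 · 3 = 3
E.g. (1,1) → sorted (1,1): b_i ≤ i ∀i, a PF.

3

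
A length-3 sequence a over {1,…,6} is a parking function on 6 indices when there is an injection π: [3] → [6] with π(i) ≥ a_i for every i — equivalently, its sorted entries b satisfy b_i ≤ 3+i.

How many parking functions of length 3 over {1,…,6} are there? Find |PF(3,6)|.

#PF = 4·7^2 = 4×49 = 196 (Konheim–Weiss)
E.g. (5,2,6) → sorted (2,5,6): b_i ≤ 3+i ∀i, a PF.

196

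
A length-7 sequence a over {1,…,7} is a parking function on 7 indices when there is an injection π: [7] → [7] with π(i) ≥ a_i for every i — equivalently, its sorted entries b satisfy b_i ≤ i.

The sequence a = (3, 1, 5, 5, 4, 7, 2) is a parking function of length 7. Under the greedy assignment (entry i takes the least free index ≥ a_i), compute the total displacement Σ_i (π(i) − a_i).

Σπ = 28 ({1..7} each once); Σa = 3+1+5+5+4+7+2 = 27; disp = 28−27 = 1.

1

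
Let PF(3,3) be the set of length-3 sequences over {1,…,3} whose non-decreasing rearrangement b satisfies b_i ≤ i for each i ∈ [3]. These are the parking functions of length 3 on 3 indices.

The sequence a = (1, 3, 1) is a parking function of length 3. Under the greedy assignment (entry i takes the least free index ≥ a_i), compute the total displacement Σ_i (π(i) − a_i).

Σπ(i) = 1+…+3 = 6; Σa = 1+3+1 = 5; disp = 6−5 = 1.

1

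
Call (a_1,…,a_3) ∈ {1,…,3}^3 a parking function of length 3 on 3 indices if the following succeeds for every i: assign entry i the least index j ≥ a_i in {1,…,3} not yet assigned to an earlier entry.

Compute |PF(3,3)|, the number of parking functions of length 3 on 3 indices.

16

Count = (3−3+1)·(3+1)^(3−1) = 1 · 16 = 16
Example (2,1,1) → sorted (1,1,2): b_i ≤ i ∀i, a PF.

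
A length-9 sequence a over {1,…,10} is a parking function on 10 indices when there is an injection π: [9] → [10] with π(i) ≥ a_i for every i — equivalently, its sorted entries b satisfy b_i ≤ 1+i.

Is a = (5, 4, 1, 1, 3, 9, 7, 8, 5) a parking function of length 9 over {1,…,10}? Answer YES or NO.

Sorted: b = (1, 1, 3, 4, 5, 5, 7, 8, 9).
  b_1=1 ≤ 2
  b_2=1 ≤ 3
  b_3=3 ≤ 4
  b_4=4 ≤ 5
  b_5=5 ≤ 6
  b_6=5 ≤ 7
  b_7=7 ≤ 8
  b_8=8 ≤ 9
  b_9=9 ≤ 10
All bounds hold ⇒ YES

YES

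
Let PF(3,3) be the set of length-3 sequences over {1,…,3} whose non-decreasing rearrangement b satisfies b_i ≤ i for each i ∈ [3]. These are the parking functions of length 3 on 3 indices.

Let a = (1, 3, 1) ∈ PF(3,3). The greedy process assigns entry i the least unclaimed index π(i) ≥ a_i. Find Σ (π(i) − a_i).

Σπ = 3·4/2 = 6 (π permutes [3]); Σa = 1+3+1 = 5; disp = 6−5 = 1.

1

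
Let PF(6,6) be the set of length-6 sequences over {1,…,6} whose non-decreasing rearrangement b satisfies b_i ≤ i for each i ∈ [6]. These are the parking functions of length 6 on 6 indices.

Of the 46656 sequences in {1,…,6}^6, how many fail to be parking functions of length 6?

29849

|PF(6,6)| = (6−6+1)·(6+1)^(6−1) = 1·16807 = 16807 (Pollak)
Check (3,6,6,2,2,3) → sorted (2,2,3,3,6,6): b_1=2>1, not a PF.
6^6 − 16807 = 46656 − 16807 = 29849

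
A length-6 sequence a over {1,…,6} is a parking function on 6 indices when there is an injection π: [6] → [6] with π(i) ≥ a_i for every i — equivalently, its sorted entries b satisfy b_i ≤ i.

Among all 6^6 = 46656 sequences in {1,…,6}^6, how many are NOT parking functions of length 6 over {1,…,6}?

Count = 1·7^5 = 1 · 16807 = 16807 (Pollak)
E.g. (3,6,3,5,5,6) → sorted (3,3,5,5,6,6): b_1=3>1, not a PF.
6^6 − 16807 = 46656 − 16807 = 29849

29849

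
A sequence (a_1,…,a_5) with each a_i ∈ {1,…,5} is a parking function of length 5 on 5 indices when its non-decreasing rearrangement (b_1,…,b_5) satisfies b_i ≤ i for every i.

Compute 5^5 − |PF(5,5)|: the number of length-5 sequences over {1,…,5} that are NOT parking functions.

|PF| = (5+1−5)·(5+1)^{5−1} = 1×1296 = 1296
One tuple (4,4,3,4,4) → sorted (3,4,4,4,4): b_1=3>1, not a PF.
So 3125 − 1296 = 1829 fail.

1829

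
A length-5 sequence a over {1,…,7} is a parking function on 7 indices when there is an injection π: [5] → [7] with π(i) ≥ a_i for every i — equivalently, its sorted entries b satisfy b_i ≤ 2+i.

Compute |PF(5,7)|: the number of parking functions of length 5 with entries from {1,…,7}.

12288

|PF(5,7)| = 3·8^4 = 3 · 4096 = 12288 (Konheim–Weiss)
Example (2,3,6,3,5) → sorted (2,3,3,5,6): b_i ≤ 2+i ∀i, a PF.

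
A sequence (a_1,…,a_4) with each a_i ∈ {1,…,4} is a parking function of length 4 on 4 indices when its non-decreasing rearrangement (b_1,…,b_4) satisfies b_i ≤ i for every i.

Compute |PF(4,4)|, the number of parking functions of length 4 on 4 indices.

|PF| = (4−4+1)·(4+1)^(4−1) = 1 · 125 = 125
E.g. (1,2,1,3) → sorted (1,1,2,3): b_i ≤ i ∀i, a PF.

125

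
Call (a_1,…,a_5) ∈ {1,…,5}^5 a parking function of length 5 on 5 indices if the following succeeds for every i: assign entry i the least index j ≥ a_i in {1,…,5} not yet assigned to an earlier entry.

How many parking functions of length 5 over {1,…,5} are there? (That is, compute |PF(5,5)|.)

|PF| = (5−5+1)·(5+1)^(5−1) = 1 · 1296 = 1296 [KW]
Example (1,1,3,5,4) → sorted (1,1,3,4,5): b_i ≤ i ∀i, a PF.

1296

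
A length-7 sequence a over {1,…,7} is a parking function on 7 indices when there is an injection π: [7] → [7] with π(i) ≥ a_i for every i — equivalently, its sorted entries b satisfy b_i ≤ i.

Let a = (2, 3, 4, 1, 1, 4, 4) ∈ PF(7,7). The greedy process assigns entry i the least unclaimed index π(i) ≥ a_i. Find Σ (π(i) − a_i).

9

Σπ(i) = 1+…+7 = 28; Σa = 2+3+4+1+1+4+4 = 19; disp = 28−19 = 9.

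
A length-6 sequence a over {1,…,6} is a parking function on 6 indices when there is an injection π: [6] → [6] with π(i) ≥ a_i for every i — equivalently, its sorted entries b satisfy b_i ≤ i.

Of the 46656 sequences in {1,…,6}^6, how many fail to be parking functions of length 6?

Count = (7−6)·7^(6−1) = 1×16807 = 16807 [KW]
One tuple (1,1,5,6,6,4) → sorted (1,1,4,5,6,6): b_3=4>3, not a PF.
6^6 − 16807 = 46656 − 16807 = 29849

29849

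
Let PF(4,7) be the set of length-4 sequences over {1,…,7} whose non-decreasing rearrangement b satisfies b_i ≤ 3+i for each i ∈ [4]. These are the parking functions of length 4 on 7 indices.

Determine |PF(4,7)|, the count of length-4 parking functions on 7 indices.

2048

|PF| = (7−4+1)·(7+1)^(4−1) = 4×512 = 2048
Check (1,6,1,2) → sorted (1,1,2,6): b_i ≤ 3+i ∀i, a PF.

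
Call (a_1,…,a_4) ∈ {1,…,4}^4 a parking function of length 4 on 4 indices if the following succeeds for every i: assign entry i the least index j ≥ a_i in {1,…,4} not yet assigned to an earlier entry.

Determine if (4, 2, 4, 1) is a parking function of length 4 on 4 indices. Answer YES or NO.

NO

Rearranged: b = (1, 2, 4, 4).
  b_1=1 ≤ 1
  b_2=2 ≤ 2
  b_3=4 > 3
  fails at i=3 ⇒ NO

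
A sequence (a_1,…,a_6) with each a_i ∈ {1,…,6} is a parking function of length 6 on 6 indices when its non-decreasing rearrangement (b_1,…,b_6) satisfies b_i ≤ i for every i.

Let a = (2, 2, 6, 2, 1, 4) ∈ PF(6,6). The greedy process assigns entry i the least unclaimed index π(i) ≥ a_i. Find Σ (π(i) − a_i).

Σπ = 21 ({1..6} each once); Σa = 2+2+6+2+1+4 = 17; disp = 21−17 = 4.

4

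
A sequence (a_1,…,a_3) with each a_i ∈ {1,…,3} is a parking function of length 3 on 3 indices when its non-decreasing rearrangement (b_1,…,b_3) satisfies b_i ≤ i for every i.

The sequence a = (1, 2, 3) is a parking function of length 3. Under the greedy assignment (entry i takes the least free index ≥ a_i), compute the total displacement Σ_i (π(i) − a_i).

0

Σπ = 3·4/2 = 6 (π permutes [3]); Σa = 1+2+3 = 6; disp = 6−6 = 0.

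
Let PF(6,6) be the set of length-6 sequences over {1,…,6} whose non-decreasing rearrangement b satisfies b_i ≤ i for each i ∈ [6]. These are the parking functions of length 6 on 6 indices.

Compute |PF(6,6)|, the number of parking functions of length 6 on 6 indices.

|PF(6,6)| = (6+1−6)·(6+1)^{6−1} = 1 · 16807 = 16807
One tuple (6,3,1,3,2,5) → sorted (1,2,3,3,5,6): b_i ≤ i ∀i, a PF.

16807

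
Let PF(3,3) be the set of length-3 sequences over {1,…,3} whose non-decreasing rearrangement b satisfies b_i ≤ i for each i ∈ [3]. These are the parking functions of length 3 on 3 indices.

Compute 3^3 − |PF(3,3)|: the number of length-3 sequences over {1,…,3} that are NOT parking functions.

#PF = 1·4^2 = 1 · 16 = 16
One tuple (2,3,3) → sorted (2,3,3): b_1=2>1, not a PF.
So 27 − 16 = 11 fail.

11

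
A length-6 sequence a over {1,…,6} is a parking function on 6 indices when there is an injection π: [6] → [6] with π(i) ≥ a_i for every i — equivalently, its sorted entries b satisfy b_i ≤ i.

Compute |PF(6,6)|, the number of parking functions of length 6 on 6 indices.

Count = (6−6+1)·(6+1)^(6−1) = 1×16807 = 16807 (Konheim–Weiss)
E.g. (1,5,5,1,2,2) → sorted (1,1,2,2,5,5): b_i ≤ i ∀i, a PF.

16807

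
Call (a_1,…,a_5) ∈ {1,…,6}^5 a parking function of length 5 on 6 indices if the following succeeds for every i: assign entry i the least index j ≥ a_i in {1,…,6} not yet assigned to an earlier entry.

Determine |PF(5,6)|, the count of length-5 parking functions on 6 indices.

4802

|PF| = (6+1−5)·(6+1)^{5−1} = 2×2401 = 4802
One tuple (6,2,4,5,1) → sorted (1,2,4,5,6): b_i ≤ 1+i ∀i, a PF.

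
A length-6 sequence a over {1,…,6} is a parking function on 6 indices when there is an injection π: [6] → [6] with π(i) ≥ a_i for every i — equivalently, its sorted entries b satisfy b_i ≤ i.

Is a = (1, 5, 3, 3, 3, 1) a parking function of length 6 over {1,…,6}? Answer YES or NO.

Rearranged: b = (1, 1, 3, 3, 3, 5).
  b_1=1 ≤ 1
  b_2=1 ≤ 2
  b_3=3 ≤ 3
  b_4=3 ≤ 4
  b_5=3 ≤ 5
  b_6=5 ≤ 6
All bounds hold ⇒ YES

YES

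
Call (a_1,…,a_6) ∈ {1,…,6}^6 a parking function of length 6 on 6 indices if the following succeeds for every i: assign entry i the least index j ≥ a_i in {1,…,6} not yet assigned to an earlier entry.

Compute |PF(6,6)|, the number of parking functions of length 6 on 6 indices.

16807

Count = (6−6+1)·(6+1)^(6−1) = 1·16807 = 16807
Check (4,5,2,5,2,1) → sorted (1,2,2,4,5,5): b_i ≤ i ∀i, a PF.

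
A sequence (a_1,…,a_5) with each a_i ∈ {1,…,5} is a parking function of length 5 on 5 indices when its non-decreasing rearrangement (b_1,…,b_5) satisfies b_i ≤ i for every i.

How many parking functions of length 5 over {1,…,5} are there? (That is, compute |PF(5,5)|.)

|PF(5,5)| = 1·6^4 = 1×1296 = 1296 [KW]
One tuple (1,3,3,4,1) → sorted (1,1,3,3,4): b_i ≤ i ∀i, a PF.

1296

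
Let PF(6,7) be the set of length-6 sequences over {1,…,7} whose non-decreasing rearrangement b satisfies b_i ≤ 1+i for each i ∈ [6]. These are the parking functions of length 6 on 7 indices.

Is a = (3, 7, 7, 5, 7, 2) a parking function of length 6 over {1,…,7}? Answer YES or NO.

NO

Rearranged: b = (2, 3, 5, 7, 7, 7).
  b_1=2 ≤ 2
  b_2=3 ≤ 3
  b_3=5 > 4
  fails at i=3 ⇒ NO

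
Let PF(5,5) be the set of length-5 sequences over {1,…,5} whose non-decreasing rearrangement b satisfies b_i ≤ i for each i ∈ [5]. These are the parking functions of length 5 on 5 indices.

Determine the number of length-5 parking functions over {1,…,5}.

1296

Count = (5−5+1)·(5+1)^(5−1) = 1×1296 = 1296 (Konheim–Weiss)
Example (1,3,1,1,4) → sorted (1,1,1,3,4): b_i ≤ i ∀i, a PF.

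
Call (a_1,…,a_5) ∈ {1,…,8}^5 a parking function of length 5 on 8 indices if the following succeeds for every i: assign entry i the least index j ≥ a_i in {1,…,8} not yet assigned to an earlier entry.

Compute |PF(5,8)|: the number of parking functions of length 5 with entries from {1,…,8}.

26244

#PF = 4·9^4 = 4 · 6561 = 26244 (Konheim–Weiss)
One tuple (2,4,3,3,4) → sorted (2,3,3,4,4): b_i ≤ 3+i ∀i, a PF.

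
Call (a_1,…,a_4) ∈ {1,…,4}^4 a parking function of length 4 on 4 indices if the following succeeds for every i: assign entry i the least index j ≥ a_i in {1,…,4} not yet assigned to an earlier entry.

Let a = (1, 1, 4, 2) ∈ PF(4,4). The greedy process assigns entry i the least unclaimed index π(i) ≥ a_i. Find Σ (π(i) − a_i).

Σπ = 10 ({1..4} each once); Σa = 1+1+4+2 = 8; disp = 10−8 = 2.

2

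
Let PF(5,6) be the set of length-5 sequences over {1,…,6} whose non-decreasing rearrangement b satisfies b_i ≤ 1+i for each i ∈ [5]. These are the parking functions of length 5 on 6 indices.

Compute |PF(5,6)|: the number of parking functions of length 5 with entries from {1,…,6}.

4802

#PF = (6+1−5)·(6+1)^{5−1} = 2·2401 = 4802 (Pollak)
E.g. (1,5,5,3,1) → sorted (1,1,3,5,5): b_i ≤ 1+i ∀i, a PF.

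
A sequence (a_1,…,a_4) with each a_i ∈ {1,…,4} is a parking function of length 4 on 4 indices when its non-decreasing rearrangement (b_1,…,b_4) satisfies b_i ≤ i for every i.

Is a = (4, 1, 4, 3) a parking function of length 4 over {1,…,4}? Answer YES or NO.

Sorted: b = (1, 3, 4, 4).
  b_1=1 ≤ 1
  b_2=3 > 2
  fails at i=2 ⇒ NO

NO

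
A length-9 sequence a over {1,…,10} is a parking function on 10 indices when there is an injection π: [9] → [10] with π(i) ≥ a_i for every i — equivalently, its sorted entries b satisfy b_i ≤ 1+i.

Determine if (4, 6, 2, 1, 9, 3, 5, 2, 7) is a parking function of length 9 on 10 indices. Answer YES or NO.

YES

Sorted: b = (1, 2, 2, 3, 4, 5, 6, 7, 9).
  b_1=1 ≤ 2
  b_2=2 ≤ 3
  b_3=2 ≤ 4
  b_4=3 ≤ 5
  b_5=4 ≤ 6
  b_6=5 ≤ 7
  b_7=6 ≤ 8
  b_8=7 ≤ 9
  b_9=9 ≤ 10
All bounds hold ⇒ YES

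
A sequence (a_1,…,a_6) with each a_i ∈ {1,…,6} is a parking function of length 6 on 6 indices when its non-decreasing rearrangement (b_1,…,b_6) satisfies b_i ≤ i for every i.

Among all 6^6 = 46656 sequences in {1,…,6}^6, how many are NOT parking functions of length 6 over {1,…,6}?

#PF = (6−6+1)·(6+1)^(6−1) = 1·16807 = 16807 (Konheim–Weiss)
Check (1,6,4,6,4,6) → sorted (1,4,4,6,6,6): b_2=4>2, not a PF.
So 46656 − 16807 = 29849 fail.

29849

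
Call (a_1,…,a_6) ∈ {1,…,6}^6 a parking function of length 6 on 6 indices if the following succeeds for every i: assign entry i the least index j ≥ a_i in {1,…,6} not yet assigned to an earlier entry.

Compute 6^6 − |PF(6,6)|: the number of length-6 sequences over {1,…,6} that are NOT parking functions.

|PF(6,6)| = (6−6+1)·(6+1)^(6−1) = 1×16807 = 16807 (Konheim–Weiss)
One tuple (5,5,6,1,1,6) → sorted (1,1,5,5,6,6): b_3=5>3, not a PF.
6^6 − 16807 = 46656 − 16807 = 29849

29849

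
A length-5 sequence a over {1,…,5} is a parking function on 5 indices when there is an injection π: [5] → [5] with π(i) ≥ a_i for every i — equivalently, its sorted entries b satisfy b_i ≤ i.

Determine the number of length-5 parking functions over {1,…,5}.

1296

#PF = 1·6^4 = 1·1296 = 1296 [KW]
Check (1,3,3,1,3) → sorted (1,1,3,3,3): b_i ≤ i ∀i, a PF.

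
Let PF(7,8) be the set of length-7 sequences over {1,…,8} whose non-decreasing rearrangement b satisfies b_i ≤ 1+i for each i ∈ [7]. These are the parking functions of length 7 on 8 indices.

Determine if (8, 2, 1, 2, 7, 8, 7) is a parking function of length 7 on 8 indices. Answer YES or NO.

Order a: b = (1, 2, 2, 7, 7, 8, 8).
  b_1=1 ≤ 2
  b_2=2 ≤ 3
  b_3=2 ≤ 4
  b_4=7 > 5
  fails at i=4 ⇒ NO

NO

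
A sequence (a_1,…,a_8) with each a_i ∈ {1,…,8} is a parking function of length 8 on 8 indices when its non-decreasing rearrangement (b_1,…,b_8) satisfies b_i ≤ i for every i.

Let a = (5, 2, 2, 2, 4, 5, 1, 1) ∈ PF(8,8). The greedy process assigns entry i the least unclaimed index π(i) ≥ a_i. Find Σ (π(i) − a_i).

Σπ = 36 ({1..8} each once); Σa = 5+2+2+2+4+5+1+1 = 22; disp = 36−22 = 14.

14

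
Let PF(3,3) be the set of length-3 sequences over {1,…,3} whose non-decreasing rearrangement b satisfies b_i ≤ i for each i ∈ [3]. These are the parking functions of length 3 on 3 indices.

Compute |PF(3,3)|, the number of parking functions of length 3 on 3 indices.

16

#PF = (4−3)·4^(3−1) = 1×16 = 16
Example (1,3,2) → sorted (1,2,3): b_i ≤ i ∀i, a PF.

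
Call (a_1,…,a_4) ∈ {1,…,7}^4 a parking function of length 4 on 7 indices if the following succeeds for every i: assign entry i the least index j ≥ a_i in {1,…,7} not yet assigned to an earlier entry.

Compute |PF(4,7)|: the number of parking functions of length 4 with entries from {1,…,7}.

2048

|PF| = 4·8^3 = 4 · 512 = 2048 (Konheim–Weiss)
One tuple (5,4,1,3) → sorted (1,3,4,5): b_i ≤ 3+i ∀i, a PF.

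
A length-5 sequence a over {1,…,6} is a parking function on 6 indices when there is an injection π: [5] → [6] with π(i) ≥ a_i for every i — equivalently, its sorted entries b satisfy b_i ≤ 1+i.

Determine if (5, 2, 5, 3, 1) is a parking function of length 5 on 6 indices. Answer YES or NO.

Rearranged: b = (1, 2, 3, 5, 5).
  b_1=1 ≤ 2
  b_2=2 ≤ 3
  b_3=3 ≤ 4
  b_4=5 ≤ 5
  b_5=5 ≤ 6
All bounds hold ⇒ YES

YES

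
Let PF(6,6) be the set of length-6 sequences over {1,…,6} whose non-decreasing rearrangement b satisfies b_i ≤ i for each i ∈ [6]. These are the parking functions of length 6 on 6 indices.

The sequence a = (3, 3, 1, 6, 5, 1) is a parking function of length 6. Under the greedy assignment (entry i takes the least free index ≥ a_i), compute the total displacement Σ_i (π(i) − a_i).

Σπ(i) = 1+…+6 = 21; Σa = 3+3+1+6+5+1 = 19; disp = 21−19 = 2.

2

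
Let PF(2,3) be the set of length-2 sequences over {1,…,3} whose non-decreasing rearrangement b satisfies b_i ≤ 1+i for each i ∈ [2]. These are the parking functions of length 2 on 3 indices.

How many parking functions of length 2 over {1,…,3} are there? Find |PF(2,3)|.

|PF| = (3+1−2)·(3+1)^{2−1} = 2·4 = 8
Example (3,1) → sorted (1,3): b_i ≤ 1+i ∀i, a PF.

8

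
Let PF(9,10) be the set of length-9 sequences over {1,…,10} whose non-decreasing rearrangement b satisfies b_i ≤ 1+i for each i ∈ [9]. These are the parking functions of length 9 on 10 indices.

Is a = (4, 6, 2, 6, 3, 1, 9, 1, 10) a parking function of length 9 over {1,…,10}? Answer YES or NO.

Order a: b = (1, 1, 2, 3, 4, 6, 6, 9, 10).
  b_1=1 ≤ 2
  b_2=1 ≤ 3
  b_3=2 ≤ 4
  b_4=3 ≤ 5
  b_5=4 ≤ 6
  b_6=6 ≤ 7
  b_7=6 ≤ 8
  b_8=9 ≤ 9
  b_9=10 ≤ 10
All bounds hold ⇒ YES

YES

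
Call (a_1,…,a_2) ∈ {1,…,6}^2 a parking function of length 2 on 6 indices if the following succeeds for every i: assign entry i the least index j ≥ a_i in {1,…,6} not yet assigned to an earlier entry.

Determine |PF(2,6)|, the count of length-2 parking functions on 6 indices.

#PF = (7−2)·7^(2−1) = 5 · 7 = 35 (Konheim–Weiss)
Example (5,1) → sorted (1,5): b_i ≤ 4+i ∀i, a PF.

35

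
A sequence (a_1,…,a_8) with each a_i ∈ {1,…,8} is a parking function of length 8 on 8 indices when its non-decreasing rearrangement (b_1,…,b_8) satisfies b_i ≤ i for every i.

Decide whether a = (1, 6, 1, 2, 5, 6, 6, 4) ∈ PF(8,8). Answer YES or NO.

Rearranged: b = (1, 1, 2, 4, 5, 6, 6, 6).
  b_1=1 ≤ 1
  b_2=1 ≤ 2
  b_3=2 ≤ 3
  b_4=4 ≤ 4
  b_5=5 ≤ 5
  b_6=6 ≤ 6
  b_7=6 ≤ 7
  b_8=6 ≤ 8
All bounds hold ⇒ YES

YES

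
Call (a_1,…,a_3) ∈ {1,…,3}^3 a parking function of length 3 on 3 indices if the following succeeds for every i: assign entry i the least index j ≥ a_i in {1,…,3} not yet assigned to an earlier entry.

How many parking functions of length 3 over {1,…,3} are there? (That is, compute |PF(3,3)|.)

16

|PF| = (3+1−3)·(3+1)^{3−1} = 1·16 = 16 (Pollak)
Example (1,1,3) → sorted (1,1,3): b_i ≤ i ∀i, a PF.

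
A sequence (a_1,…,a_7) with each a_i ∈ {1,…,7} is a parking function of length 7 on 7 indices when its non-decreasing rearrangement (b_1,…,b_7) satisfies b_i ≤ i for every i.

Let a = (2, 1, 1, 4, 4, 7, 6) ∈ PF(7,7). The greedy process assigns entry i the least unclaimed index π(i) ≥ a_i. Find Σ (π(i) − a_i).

Σπ = 28 ({1..7} each once); Σa = 2+1+1+4+4+7+6 = 25; disp = 28−25 = 3.

3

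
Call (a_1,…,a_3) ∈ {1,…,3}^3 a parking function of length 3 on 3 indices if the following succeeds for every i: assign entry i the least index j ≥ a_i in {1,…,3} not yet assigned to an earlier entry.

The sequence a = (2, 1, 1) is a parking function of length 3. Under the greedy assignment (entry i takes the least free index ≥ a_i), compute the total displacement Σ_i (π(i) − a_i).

Σπ = 3·4/2 = 6 (π permutes [3]); Σa = 2+1+1 = 4; disp = 6−4 = 2.

2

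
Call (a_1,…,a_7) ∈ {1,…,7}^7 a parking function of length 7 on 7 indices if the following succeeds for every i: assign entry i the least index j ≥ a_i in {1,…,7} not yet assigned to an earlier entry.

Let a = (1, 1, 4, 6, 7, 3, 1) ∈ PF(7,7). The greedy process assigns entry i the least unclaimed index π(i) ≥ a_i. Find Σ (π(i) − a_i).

5

Σπ(i) = 1+…+7 = 28; Σa = 1+1+4+6+7+3+1 = 23; disp = 28−23 = 5.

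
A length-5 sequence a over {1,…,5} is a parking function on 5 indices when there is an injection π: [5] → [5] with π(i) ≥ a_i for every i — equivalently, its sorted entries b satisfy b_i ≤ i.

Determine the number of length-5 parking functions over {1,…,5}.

1296

#PF = (5−5+1)·(5+1)^(5−1) = 1 · 1296 = 1296 (Konheim–Weiss)
E.g. (3,2,2,1,2) → sorted (1,2,2,2,3): b_i ≤ i ∀i, a PF.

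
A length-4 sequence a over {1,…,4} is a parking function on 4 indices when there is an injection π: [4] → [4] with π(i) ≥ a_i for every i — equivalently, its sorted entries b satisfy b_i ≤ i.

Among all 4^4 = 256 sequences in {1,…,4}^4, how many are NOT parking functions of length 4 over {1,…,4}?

131

|PF| = (4+1−4)·(4+1)^{4−1} = 1·125 = 125 [KW]
Example (4,3,4,2) → sorted (2,3,4,4): b_1=2>1, not a PF.
Total 256; non-PF = 256−125 = 131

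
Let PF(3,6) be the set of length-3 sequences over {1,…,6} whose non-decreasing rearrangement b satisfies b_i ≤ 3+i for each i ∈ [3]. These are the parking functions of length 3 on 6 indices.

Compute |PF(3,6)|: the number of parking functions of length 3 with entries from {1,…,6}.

196

|PF(3,6)| = (6+1−3)·(6+1)^{3−1} = 4×49 = 196 (Pollak)
Check (3,2,3) → sorted (2,3,3): b_i ≤ 3+i ∀i, a PF.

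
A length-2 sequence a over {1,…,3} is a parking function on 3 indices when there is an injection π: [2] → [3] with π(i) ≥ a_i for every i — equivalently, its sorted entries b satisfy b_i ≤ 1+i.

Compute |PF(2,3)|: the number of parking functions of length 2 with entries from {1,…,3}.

|PF| = (3−2+1)·(3+1)^(2−1) = 2×4 = 8 (Konheim–Weiss)
E.g. (2,2) → sorted (2,2): b_i ≤ 1+i ∀i, a PF.

8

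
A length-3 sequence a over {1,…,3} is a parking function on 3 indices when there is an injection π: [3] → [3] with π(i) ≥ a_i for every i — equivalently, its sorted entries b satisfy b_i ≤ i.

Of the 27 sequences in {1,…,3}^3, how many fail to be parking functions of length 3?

11

#PF = (3+1−3)·(3+1)^{3−1} = 1×16 = 16 (Konheim–Weiss)
One tuple (2,3,2) → sorted (2,2,3): b_1=2>1, not a PF.
Total 27; non-PF = 27−16 = 11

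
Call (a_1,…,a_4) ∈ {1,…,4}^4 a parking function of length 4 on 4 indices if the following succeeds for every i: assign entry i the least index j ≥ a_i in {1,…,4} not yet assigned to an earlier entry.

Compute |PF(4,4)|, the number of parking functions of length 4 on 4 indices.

125

Count = 1·5^3 = 1×125 = 125 (Pollak)
Example (2,1,1,4) → sorted (1,1,2,4): b_i ≤ i ∀i, a PF.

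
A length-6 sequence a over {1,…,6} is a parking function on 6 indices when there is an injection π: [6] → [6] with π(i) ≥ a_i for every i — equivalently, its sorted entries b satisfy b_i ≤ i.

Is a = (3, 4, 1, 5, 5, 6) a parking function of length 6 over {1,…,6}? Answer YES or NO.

Rearranged: b = (1, 3, 4, 5, 5, 6).
  b_1=1 ≤ 1
  b_2=3 > 2
  fails at i=2 ⇒ NO

NO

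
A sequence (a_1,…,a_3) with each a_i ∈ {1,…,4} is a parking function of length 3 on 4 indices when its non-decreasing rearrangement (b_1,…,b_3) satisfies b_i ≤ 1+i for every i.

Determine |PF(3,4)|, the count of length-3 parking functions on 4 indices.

|PF| = (4−3+1)·(4+1)^(3−1) = 2 · 25 = 50
One tuple (1,2,1) → sorted (1,1,2): b_i ≤ 1+i ∀i, a PF.

50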